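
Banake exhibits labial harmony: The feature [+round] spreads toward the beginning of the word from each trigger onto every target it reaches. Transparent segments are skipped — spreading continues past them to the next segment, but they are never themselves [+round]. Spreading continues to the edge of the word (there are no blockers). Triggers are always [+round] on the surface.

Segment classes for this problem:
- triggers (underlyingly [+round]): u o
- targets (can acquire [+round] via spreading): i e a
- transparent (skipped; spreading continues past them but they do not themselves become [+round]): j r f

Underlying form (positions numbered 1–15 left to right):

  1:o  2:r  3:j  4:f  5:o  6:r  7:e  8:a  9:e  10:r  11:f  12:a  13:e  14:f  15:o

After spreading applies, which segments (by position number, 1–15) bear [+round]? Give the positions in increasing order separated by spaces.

1 5 7 8 9 12 13 15

From /o/ at 1 leftward: word edge.
From /o/ at 5 leftward: 4 /f/ transparent; 3 /j/ transparent; 2 /r/ transparent; 1 /o/ is itself a trigger — this domain ends here.
From /o/ at 15 leftward: 14 /f/ transparent; 13 /e/ → [+round]; 12 /a/ → [+round]; 11 /f/ transparent; 10 /r/ transparent; 9 /e/ → [+round]; 8 /a/ → [+round]; 7 /e/ → [+round]; 6 /r/ transparent; 5 /o/ is itself a trigger — this domain ends here.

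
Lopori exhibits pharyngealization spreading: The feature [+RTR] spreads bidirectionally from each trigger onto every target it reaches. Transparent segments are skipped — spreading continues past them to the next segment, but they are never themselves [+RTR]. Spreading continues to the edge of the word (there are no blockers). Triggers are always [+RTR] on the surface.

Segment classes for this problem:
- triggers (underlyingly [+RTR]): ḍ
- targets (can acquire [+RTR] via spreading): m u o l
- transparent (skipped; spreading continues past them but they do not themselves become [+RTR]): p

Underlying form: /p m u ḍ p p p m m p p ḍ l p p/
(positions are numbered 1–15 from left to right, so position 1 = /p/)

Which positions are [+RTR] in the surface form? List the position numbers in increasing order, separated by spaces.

From /ḍ/ at 4 rightward: 5 /p/ transparent; 6 /p/ transparent; 7 /p/ transparent; 8 /m/ → [+RTR]; 9 /m/ → [+RTR]; 10 /p/ transparent; 11 /p/ transparent; 12 /ḍ/ is itself a trigger — this domain ends here.
From /ḍ/ at 4 leftward: 3 /u/ → [+RTR]; 2 /m/ → [+RTR]; 1 /p/ transparent; word edge.
From /ḍ/ at 12 rightward: 13 /l/ → [+RTR]; 14 /p/ transparent; 15 /p/ transparent; word edge.
From /ḍ/ at 12 leftward: 11 /p/ transparent; 10 /p/ transparent; 9 /m/ → [+RTR]; 8 /m/ → [+RTR]; 7 /p/ transparent; 6 /p/ transparent; 5 /p/ transparent; 4 /ḍ/ is itself a trigger — this domain ends here.

2 3 4 8 9 12 13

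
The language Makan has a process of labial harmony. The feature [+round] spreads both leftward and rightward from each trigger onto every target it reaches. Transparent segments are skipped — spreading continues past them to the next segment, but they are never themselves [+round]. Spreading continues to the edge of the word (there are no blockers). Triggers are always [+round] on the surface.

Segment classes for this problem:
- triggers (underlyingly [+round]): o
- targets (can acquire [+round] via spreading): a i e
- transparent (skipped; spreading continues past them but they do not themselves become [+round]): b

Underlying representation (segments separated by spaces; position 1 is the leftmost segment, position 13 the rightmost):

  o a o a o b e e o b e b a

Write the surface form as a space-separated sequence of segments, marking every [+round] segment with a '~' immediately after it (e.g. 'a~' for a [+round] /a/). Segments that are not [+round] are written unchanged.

o~ a~ o~ a~ o~ b e~ e~ o~ b e~ b a~

From /o/ at 1 rightward: 2 /a/ → [+round]; 3 /o/ is itself a trigger — this domain ends here.
From /o/ at 1 leftward: word edge.
From /o/ at 3 rightward: 4 /a/ → [+round]; 5 /o/ is itself a trigger — this domain ends here.
From /o/ at 3 leftward: 2 /a/ → [+round]; 1 /o/ is itself a trigger — this domain ends here.
From /o/ at 5 rightward: 6 /b/ transparent; 7 /e/ → [+round]; 8 /e/ → [+round]; 9 /o/ is itself a trigger — this domain ends here.
From /o/ at 5 leftward: 4 /a/ → [+round]; 3 /o/ is itself a trigger — this domain ends here.
From /o/ at 9 rightward: 10 /b/ transparent; 11 /e/ → [+round]; 12 /b/ transparent; 13 /a/ → [+round]; word edge.
From /o/ at 9 leftward: 8 /e/ → [+round]; 7 /e/ → [+round]; 6 /b/ transparent; 5 /o/ is itself a trigger — this domain ends here.
[+round] positions on the surface: 1 2 3 4 5 7 8 9 11 13.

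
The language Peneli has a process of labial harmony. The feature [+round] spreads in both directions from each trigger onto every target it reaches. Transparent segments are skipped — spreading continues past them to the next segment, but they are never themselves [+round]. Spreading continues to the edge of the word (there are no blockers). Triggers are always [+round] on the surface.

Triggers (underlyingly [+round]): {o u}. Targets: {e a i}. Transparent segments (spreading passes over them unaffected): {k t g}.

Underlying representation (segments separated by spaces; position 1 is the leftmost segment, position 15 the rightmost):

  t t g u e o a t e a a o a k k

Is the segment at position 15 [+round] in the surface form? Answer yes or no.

no

From /u/ at 4 rightward: 5 /e/ → [+round]; 6 /o/ is itself a trigger — this domain ends here.
From /u/ at 4 leftward: 3 /g/ transparent; 2 /t/ transparent; 1 /t/ transparent; word edge.
From /o/ at 6 rightward: 7 /a/ → [+round]; 8 /t/ transparent; 9 /e/ → [+round]; 10 /a/ → [+round]; 11 /a/ → [+round]; 12 /o/ is itself a trigger — this domain ends here.
From /o/ at 6 leftward: 5 /e/ → [+round]; 4 /u/ is itself a trigger — this domain ends here.
From /o/ at 12 rightward: 13 /a/ → [+round]; 14 /k/ transparent; 15 /k/ transparent; word edge.
From /o/ at 12 leftward: 11 /a/ → [+round]; 10 /a/ → [+round]; 9 /e/ → [+round]; 8 /t/ transparent; 7 /a/ → [+round]; 6 /o/ is itself a trigger — this domain ends here.
[+round] positions on the surface: 4 5 6 7 9 10 11 12 13.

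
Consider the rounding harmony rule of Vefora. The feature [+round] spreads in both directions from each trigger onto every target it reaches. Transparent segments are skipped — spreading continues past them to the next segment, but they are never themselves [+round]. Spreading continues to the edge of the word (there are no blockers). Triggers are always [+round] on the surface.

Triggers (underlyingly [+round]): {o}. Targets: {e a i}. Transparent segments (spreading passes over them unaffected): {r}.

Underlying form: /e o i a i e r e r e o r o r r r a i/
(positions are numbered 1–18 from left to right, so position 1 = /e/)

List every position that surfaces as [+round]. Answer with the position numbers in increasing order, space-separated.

1 2 3 4 5 6 8 10 11 13 17 18

From /o/ at 2 rightward: 3 /i/ → [+round]; 4 /a/ → [+round]; 5 /i/ → [+round]; 6 /e/ → [+round]; 7 /r/ transparent; 8 /e/ → [+round]; 9 /r/ transparent; 10 /e/ → [+round]; 11 /o/ is itself a trigger — this domain ends here.
From /o/ at 2 leftward: 1 /e/ → [+round]; word edge.
From /o/ at 11 rightward: 12 /r/ transparent; 13 /o/ is itself a trigger — this domain ends here.
From /o/ at 11 leftward: 10 /e/ → [+round]; 9 /r/ transparent; 8 /e/ → [+round]; 7 /r/ transparent; 6 /e/ → [+round]; 5 /i/ → [+round]; 4 /a/ → [+round]; 3 /i/ → [+round]; 2 /o/ is itself a trigger — this domain ends here.
From /o/ at 13 rightward: 14 /r/ transparent; 15 /r/ transparent; 16 /r/ transparent; 17 /a/ → [+round]; 18 /i/ → [+round]; word edge.
From /o/ at 13 leftward: 12 /r/ transparent; 11 /o/ is itself a trigger — this domain ends here.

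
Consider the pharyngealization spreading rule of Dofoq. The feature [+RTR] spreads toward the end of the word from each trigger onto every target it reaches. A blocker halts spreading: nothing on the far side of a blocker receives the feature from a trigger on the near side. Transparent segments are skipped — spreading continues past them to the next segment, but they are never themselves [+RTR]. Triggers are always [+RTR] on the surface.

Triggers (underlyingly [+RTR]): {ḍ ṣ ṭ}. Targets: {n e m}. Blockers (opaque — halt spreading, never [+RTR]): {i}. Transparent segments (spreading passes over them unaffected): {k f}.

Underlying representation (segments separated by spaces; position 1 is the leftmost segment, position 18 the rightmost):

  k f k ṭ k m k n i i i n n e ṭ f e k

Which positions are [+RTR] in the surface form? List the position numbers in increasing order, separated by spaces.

4 6 8 15 17

From /ṭ/ at 4 rightward: 5 /k/ transparent; 6 /m/ → [+RTR]; 7 /k/ transparent; 8 /n/ → [+RTR]; 9 /i/ blocks.
From /ṭ/ at 15 rightward: 16 /f/ transparent; 17 /e/ → [+RTR]; 18 /k/ transparent; word edge.
Targets with no active source: positions 12 13 14 stay [-emphatic].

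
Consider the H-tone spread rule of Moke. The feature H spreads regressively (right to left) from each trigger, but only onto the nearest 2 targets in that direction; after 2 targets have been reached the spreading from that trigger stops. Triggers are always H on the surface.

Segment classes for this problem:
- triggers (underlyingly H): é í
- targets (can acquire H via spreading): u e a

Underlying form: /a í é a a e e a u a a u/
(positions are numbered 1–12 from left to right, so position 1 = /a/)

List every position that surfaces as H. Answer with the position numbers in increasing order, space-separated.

1 2 3

From /í/ at 2 leftward: 1 /a/ → H; word edge.
From /é/ at 3 leftward: 2 /í/ is itself a trigger — this domain ends here.
Targets with no active source: positions 4 5 6 7 8 9 10 11 12 stay [-high tone].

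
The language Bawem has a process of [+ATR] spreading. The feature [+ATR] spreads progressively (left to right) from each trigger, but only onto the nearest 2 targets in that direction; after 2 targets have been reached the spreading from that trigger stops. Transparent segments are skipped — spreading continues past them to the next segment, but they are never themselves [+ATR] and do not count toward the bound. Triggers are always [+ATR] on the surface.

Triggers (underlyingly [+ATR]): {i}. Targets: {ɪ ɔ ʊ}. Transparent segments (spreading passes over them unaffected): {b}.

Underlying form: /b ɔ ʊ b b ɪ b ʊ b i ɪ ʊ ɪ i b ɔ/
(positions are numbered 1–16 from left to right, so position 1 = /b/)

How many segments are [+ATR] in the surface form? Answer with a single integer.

5

From /i/ at 10 rightward: 11 /ɪ/ → [+ATR]; 12 /ʊ/ → [+ATR]; bound reached.
From /i/ at 14 rightward: 15 /b/ transparent; 16 /ɔ/ → [+ATR]; word edge.
Targets with no active source: positions 2 3 6 8 13 stay [-ATR].
[+ATR] positions on the surface: 10 11 12 14 16.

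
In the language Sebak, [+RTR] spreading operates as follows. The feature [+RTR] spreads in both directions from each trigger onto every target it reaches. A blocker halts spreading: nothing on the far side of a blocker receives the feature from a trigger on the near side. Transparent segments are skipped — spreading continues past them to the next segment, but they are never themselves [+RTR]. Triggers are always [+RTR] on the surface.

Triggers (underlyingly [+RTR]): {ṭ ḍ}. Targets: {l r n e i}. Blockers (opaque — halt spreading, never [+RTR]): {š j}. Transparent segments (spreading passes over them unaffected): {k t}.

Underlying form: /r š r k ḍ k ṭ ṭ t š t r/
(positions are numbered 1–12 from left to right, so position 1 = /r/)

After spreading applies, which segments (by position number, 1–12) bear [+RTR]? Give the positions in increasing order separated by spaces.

From /ḍ/ at 5 rightward: 6 /k/ transparent; 7 /ṭ/ is itself a trigger — this domain ends here.
From /ḍ/ at 5 leftward: 4 /k/ transparent; 3 /r/ → [+RTR]; 2 /š/ blocks.
From /ṭ/ at 7 rightward: 8 /ṭ/ is itself a trigger — this domain ends here.
From /ṭ/ at 7 leftward: 6 /k/ transparent; 5 /ḍ/ is itself a trigger — this domain ends here.
From /ṭ/ at 8 rightward: 9 /t/ transparent; 10 /š/ blocks.
From /ṭ/ at 8 leftward: 7 /ṭ/ is itself a trigger — this domain ends here.
Targets with no active source: positions 1 12 stay [-emphatic].

3 5 7 8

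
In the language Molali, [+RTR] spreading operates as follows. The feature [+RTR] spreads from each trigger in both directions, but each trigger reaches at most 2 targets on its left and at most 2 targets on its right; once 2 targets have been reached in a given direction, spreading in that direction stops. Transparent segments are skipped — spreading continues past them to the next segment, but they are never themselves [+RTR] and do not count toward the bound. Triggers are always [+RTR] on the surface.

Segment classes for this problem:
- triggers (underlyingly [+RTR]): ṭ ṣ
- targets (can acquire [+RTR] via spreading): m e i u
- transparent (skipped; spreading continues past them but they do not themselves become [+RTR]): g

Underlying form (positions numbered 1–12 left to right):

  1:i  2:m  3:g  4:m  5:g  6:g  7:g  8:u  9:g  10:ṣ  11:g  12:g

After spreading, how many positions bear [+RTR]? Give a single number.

3

From /ṣ/ at 10 rightward: 11 /g/ transparent; 12 /g/ transparent; word edge.
From /ṣ/ at 10 leftward: 9 /g/ transparent; 8 /u/ → [+RTR]; 7 /g/ transparent; 6 /g/ transparent; 5 /g/ transparent; 4 /m/ → [+RTR]; bound reached.
Targets with no active source: positions 1 2 stay [-emphatic].
[+RTR] positions on the surface: 4 8 10.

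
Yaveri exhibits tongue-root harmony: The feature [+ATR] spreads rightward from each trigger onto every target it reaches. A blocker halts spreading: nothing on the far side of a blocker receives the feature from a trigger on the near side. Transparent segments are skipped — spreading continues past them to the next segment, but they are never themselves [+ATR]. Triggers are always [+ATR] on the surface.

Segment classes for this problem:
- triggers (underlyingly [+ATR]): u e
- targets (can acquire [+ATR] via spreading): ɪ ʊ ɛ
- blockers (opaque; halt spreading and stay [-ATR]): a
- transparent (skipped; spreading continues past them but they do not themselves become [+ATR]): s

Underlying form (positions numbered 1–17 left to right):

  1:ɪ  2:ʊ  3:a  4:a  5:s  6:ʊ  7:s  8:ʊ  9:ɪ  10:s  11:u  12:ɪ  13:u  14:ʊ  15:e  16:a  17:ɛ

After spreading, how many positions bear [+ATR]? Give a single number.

From /u/ at 11 rightward: 12 /ɪ/ → [+ATR]; 13 /u/ is itself a trigger — this domain ends here.
From /u/ at 13 rightward: 14 /ʊ/ → [+ATR]; 15 /e/ is itself a trigger — this domain ends here.
From /e/ at 15 rightward: 16 /a/ blocks.
Targets with no active source: positions 1 2 6 8 9 17 stay [-ATR].
[+ATR] positions on the surface: 11 12 13 14 15.

5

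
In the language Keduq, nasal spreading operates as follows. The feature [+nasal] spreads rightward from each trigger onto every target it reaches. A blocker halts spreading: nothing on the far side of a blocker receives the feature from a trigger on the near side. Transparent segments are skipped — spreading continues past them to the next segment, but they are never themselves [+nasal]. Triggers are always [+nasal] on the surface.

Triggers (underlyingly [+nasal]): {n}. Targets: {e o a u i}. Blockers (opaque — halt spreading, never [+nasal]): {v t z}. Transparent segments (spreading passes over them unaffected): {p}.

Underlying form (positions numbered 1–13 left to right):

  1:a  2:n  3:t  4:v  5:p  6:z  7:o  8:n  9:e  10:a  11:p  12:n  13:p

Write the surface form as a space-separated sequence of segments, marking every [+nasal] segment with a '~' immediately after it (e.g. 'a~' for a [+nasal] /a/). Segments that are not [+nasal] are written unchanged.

From /n/ at 2 rightward: 3 /t/ blocks.
From /n/ at 8 rightward: 9 /e/ → [+nasal]; 10 /a/ → [+nasal]; 11 /p/ transparent; 12 /n/ is itself a trigger — this domain ends here.
From /n/ at 12 rightward: 13 /p/ transparent; word edge.
Targets with no active source: positions 1 7 stay [-nasal].
[+nasal] positions on the surface: 2 8 9 10 12.

a n~ t v p z o n~ e~ a~ p n~ p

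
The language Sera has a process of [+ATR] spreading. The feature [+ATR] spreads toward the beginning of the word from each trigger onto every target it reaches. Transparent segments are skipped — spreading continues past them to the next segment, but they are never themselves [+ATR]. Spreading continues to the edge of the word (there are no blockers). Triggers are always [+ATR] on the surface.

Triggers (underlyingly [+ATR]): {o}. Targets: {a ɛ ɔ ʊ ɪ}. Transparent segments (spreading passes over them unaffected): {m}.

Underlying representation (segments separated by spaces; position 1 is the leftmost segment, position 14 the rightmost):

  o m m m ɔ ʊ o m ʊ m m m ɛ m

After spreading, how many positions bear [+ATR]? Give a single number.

From /o/ at 1 leftward: word edge.
From /o/ at 7 leftward: 6 /ʊ/ → [+ATR]; 5 /ɔ/ → [+ATR]; 4 /m/ transparent; 3 /m/ transparent; 2 /m/ transparent; 1 /o/ is itself a trigger — this domain ends here.
Targets with no active source: positions 9 13 stay [-ATR].
[+ATR] positions on the surface: 1 5 6 7.

4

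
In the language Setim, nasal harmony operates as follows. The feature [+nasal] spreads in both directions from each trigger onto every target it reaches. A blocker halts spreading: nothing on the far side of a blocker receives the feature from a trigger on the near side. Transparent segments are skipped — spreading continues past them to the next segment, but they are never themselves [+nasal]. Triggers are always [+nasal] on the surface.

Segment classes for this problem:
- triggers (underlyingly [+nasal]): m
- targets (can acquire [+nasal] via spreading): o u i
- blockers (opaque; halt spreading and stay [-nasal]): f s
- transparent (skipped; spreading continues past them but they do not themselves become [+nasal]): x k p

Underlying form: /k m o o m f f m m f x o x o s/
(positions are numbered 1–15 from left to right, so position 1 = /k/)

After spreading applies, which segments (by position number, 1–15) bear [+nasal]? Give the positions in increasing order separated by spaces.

From /m/ at 2 rightward: 3 /o/ → [+nasal]; 4 /o/ → [+nasal]; 5 /m/ is itself a trigger — this domain ends here.
From /m/ at 2 leftward: 1 /k/ transparent; word edge.
From /m/ at 5 rightward: 6 /f/ blocks.
From /m/ at 5 leftward: 4 /o/ → [+nasal]; 3 /o/ → [+nasal]; 2 /m/ is itself a trigger — this domain ends here.
From /m/ at 8 rightward: 9 /m/ is itself a trigger — this domain ends here.
From /m/ at 8 leftward: 7 /f/ blocks.
From /m/ at 9 rightward: 10 /f/ blocks.
From /m/ at 9 leftward: 8 /m/ is itself a trigger — this domain ends here.
Targets with no active source: positions 12 14 stay [-nasal].

2 3 4 5 8 9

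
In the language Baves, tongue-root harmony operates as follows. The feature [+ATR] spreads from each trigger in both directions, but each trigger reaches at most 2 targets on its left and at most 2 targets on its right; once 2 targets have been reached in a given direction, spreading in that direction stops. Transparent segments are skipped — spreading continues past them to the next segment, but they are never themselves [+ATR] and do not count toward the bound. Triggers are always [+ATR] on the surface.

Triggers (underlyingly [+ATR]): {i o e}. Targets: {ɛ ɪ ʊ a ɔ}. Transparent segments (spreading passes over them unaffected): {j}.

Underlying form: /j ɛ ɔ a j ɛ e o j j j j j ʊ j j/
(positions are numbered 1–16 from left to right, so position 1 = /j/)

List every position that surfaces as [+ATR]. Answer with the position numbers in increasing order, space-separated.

From /e/ at 7 rightward: 8 /o/ is itself a trigger — this domain ends here.
From /e/ at 7 leftward: 6 /ɛ/ → [+ATR]; 5 /j/ transparent; 4 /a/ → [+ATR]; bound reached.
From /o/ at 8 rightward: 9 /j/ transparent; 10 /j/ transparent; 11 /j/ transparent; 12 /j/ transparent; 13 /j/ transparent; 14 /ʊ/ → [+ATR]; 15 /j/ transparent; 16 /j/ transparent; word edge.
From /o/ at 8 leftward: 7 /e/ is itself a trigger — this domain ends here.
Targets with no active source: positions 2 3 stay [-ATR].

4 6 7 8 14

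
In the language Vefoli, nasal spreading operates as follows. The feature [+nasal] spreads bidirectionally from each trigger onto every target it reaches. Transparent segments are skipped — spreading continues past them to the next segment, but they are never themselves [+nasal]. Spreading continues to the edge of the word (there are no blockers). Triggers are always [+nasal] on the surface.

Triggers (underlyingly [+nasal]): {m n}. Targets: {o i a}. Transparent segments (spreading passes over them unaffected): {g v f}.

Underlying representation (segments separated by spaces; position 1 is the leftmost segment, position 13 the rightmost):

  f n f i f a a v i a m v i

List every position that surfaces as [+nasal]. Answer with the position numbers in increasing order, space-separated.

From /n/ at 2 rightward: 3 /f/ transparent; 4 /i/ → [+nasal]; 5 /f/ transparent; 6 /a/ → [+nasal]; 7 /a/ → [+nasal]; 8 /v/ transparent; 9 /i/ → [+nasal]; 10 /a/ → [+nasal]; 11 /m/ is itself a trigger — this domain ends here.
From /n/ at 2 leftward: 1 /f/ transparent; word edge.
From /m/ at 11 rightward: 12 /v/ transparent; 13 /i/ → [+nasal]; word edge.
From /m/ at 11 leftward: 10 /a/ → [+nasal]; 9 /i/ → [+nasal]; 8 /v/ transparent; 7 /a/ → [+nasal]; 6 /a/ → [+nasal]; 5 /f/ transparent; 4 /i/ → [+nasal]; 3 /f/ transparent; 2 /n/ is itself a trigger — this domain ends here.

2 4 6 7 9 10 11 13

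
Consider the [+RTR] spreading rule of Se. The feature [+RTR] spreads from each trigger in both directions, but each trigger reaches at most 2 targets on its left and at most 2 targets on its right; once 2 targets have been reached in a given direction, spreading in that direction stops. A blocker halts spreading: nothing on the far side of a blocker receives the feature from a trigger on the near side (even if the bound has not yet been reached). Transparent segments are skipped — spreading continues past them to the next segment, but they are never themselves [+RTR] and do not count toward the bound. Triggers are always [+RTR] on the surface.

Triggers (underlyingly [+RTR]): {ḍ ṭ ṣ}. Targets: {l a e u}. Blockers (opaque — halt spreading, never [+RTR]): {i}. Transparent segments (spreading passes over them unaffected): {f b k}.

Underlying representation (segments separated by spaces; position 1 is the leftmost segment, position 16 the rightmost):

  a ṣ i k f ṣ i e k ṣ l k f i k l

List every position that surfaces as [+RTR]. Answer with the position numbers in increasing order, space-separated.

1 2 6 8 10 11

From /ṣ/ at 2 rightward: 3 /i/ blocks.
From /ṣ/ at 2 leftward: 1 /a/ → [+RTR]; word edge.
From /ṣ/ at 6 rightward: 7 /i/ blocks.
From /ṣ/ at 6 leftward: 5 /f/ transparent; 4 /k/ transparent; 3 /i/ blocks.
From /ṣ/ at 10 rightward: 11 /l/ → [+RTR]; 12 /k/ transparent; 13 /f/ transparent; 14 /i/ blocks.
From /ṣ/ at 10 leftward: 9 /k/ transparent; 8 /e/ → [+RTR]; 7 /i/ blocks.
Target with no active source: position 16 stays [-emphatic].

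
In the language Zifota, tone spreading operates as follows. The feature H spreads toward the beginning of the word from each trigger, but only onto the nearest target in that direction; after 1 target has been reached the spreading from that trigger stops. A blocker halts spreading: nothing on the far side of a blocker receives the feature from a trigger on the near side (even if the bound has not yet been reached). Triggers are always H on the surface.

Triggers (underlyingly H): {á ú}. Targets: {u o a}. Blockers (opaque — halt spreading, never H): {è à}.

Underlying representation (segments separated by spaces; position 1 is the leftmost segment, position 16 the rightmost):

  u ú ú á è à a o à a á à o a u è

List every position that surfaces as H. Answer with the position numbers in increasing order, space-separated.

1 2 3 4 10 11

From /ú/ at 2 leftward: 1 /u/ → H; bound reached.
From /ú/ at 3 leftward: 2 /ú/ is itself a trigger — this domain ends here.
From /á/ at 4 leftward: 3 /ú/ is itself a trigger — this domain ends here.
From /á/ at 11 leftward: 10 /a/ → H; bound reached.
Targets with no active source: positions 7 8 13 14 15 stay [-high tone].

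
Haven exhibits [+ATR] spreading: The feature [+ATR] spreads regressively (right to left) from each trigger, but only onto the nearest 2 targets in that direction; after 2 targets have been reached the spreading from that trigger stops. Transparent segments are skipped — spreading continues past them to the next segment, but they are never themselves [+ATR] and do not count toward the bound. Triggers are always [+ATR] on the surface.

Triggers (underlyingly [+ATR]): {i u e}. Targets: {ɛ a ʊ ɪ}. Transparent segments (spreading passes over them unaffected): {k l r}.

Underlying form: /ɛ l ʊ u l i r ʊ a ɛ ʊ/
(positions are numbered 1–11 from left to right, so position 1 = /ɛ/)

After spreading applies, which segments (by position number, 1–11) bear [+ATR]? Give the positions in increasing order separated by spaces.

From /u/ at 4 leftward: 3 /ʊ/ → [+ATR]; 2 /l/ transparent; 1 /ɛ/ → [+ATR]; bound reached.
From /i/ at 6 leftward: 5 /l/ transparent; 4 /u/ is itself a trigger — this domain ends here.
Targets with no active source: positions 8 9 10 11 stay [-ATR].

1 3 4 6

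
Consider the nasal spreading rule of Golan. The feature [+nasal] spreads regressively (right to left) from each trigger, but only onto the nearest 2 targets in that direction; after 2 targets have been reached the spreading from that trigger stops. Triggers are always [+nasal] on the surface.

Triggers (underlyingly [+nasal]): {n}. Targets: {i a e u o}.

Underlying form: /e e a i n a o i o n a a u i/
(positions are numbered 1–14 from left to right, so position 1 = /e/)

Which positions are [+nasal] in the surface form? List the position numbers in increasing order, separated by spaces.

3 4 5 8 9 10

From /n/ at 5 leftward: 4 /i/ → [+nasal]; 3 /a/ → [+nasal]; bound reached.
From /n/ at 10 leftward: 9 /o/ → [+nasal]; 8 /i/ → [+nasal]; bound reached.
Targets with no active source: positions 1 2 6 7 11 12 13 14 stay [-nasal].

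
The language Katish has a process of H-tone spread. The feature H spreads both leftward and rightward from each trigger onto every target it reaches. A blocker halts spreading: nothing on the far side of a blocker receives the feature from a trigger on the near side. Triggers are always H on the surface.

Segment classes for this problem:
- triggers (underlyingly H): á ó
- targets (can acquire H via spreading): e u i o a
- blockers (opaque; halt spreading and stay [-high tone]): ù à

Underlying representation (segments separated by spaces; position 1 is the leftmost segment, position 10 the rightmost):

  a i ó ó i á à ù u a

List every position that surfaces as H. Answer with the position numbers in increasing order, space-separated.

From /ó/ at 3 rightward: 4 /ó/ is itself a trigger — this domain ends here.
From /ó/ at 3 leftward: 2 /i/ → H; 1 /a/ → H; word edge.
From /ó/ at 4 rightward: 5 /i/ → H; 6 /á/ is itself a trigger — this domain ends here.
From /ó/ at 4 leftward: 3 /ó/ is itself a trigger — this domain ends here.
From /á/ at 6 rightward: 7 /à/ blocks.
From /á/ at 6 leftward: 5 /i/ → H; 4 /ó/ is itself a trigger — this domain ends here.
Targets with no active source: positions 9 10 stay [-high tone].

1 2 3 4 5 6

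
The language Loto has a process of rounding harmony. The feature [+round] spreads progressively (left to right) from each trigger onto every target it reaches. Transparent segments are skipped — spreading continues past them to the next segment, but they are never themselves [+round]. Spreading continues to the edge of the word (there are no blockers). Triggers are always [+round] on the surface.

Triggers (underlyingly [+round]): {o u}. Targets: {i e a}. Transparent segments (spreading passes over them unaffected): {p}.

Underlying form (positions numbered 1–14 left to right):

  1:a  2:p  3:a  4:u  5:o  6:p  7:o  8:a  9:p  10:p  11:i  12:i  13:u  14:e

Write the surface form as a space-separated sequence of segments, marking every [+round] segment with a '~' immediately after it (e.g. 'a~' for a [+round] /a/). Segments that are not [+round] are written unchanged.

From /u/ at 4 rightward: 5 /o/ is itself a trigger — this domain ends here.
From /o/ at 5 rightward: 6 /p/ transparent; 7 /o/ is itself a trigger — this domain ends here.
From /o/ at 7 rightward: 8 /a/ → [+round]; 9 /p/ transparent; 10 /p/ transparent; 11 /i/ → [+round]; 12 /i/ → [+round]; 13 /u/ is itself a trigger — this domain ends here.
From /u/ at 13 rightward: 14 /e/ → [+round]; word edge.
Targets with no active source: positions 1 3 stay [-round].
[+round] positions on the surface: 4 5 7 8 11 12 13 14.

a p a u~ o~ p o~ a~ p p i~ i~ u~ e~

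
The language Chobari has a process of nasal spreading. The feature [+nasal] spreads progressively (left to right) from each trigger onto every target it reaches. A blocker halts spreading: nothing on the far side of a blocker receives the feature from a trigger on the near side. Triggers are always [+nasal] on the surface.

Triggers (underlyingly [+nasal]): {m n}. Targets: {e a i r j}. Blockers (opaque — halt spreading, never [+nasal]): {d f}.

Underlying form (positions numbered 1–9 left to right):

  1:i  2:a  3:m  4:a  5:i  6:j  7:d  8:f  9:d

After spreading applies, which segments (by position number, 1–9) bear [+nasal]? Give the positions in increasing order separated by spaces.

From /m/ at 3 rightward: 4 /a/ → [+nasal]; 5 /i/ → [+nasal]; 6 /j/ → [+nasal]; 7 /d/ blocks.
Targets with no active source: positions 1 2 stay [-nasal].

3 4 5 6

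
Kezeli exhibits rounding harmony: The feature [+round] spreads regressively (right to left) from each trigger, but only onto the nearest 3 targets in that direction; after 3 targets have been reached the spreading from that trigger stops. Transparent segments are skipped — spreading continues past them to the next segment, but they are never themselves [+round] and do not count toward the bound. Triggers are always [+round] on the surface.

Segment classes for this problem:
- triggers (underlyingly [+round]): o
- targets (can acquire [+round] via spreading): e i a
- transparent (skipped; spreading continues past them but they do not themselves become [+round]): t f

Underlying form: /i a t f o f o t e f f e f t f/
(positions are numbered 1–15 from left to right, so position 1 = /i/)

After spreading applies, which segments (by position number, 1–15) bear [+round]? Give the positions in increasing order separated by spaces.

From /o/ at 5 leftward: 4 /f/ transparent; 3 /t/ transparent; 2 /a/ → [+round]; 1 /i/ → [+round]; word edge.
From /o/ at 7 leftward: 6 /f/ transparent; 5 /o/ is itself a trigger — this domain ends here.
Targets with no active source: positions 9 12 stay [-round].

1 2 5 7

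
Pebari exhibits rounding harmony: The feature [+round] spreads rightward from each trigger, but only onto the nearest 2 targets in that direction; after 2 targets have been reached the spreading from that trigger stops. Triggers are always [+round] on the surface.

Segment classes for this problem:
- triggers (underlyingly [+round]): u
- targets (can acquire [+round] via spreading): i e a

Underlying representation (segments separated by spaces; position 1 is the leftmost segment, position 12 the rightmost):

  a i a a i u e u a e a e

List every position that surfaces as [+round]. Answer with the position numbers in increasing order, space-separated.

6 7 8 9 10

From /u/ at 6 rightward: 7 /e/ → [+round]; 8 /u/ is itself a trigger — this domain ends here.
From /u/ at 8 rightward: 9 /a/ → [+round]; 10 /e/ → [+round]; bound reached.
Targets with no active source: positions 1 2 3 4 5 11 12 stay [-round].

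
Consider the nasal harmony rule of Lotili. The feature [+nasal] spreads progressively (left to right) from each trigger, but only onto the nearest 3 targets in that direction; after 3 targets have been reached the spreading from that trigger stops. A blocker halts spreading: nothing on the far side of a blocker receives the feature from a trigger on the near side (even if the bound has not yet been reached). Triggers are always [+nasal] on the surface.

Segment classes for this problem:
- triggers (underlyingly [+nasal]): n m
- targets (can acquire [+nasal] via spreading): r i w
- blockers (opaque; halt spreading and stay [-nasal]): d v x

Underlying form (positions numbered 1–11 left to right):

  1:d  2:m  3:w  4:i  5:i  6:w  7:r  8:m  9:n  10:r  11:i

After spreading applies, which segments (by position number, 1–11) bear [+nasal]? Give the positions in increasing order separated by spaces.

From /m/ at 2 rightward: 3 /w/ → [+nasal]; 4 /i/ → [+nasal]; 5 /i/ → [+nasal]; bound reached.
From /m/ at 8 rightward: 9 /n/ is itself a trigger — this domain ends here.
From /n/ at 9 rightward: 10 /r/ → [+nasal]; 11 /i/ → [+nasal]; word edge.
Targets with no active source: positions 6 7 stay [-nasal].

2 3 4 5 8 9 10 11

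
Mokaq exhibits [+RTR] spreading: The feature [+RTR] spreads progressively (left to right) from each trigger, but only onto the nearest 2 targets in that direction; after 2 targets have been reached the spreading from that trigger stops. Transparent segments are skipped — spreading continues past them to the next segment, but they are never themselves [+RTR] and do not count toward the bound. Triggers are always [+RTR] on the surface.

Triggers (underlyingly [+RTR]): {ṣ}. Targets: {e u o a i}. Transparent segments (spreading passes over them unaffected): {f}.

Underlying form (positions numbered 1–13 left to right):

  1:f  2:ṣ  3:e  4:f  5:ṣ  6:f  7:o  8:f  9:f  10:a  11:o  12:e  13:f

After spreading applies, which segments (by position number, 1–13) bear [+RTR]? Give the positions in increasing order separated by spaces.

2 3 5 7 10

From /ṣ/ at 2 rightward: 3 /e/ → [+RTR]; 4 /f/ transparent; 5 /ṣ/ is itself a trigger — this domain ends here.
From /ṣ/ at 5 rightward: 6 /f/ transparent; 7 /o/ → [+RTR]; 8 /f/ transparent; 9 /f/ transparent; 10 /a/ → [+RTR]; bound reached.
Targets with no active source: positions 11 12 stay [-emphatic].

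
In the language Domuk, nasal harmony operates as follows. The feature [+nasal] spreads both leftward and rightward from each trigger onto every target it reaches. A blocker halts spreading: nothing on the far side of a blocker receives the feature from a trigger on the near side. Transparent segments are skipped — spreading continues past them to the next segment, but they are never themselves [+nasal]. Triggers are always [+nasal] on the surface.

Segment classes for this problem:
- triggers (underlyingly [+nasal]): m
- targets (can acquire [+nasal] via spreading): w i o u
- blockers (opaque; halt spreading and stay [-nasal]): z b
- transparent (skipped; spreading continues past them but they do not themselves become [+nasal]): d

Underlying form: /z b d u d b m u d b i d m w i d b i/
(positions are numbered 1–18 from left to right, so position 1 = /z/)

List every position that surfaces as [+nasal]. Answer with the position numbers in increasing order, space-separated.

From /m/ at 7 rightward: 8 /u/ → [+nasal]; 9 /d/ transparent; 10 /b/ blocks.
From /m/ at 7 leftward: 6 /b/ blocks.
From /m/ at 13 rightward: 14 /w/ → [+nasal]; 15 /i/ → [+nasal]; 16 /d/ transparent; 17 /b/ blocks.
From /m/ at 13 leftward: 12 /d/ transparent; 11 /i/ → [+nasal]; 10 /b/ blocks.
Targets with no active source: positions 4 18 stay [-nasal].

7 8 11 13 14 15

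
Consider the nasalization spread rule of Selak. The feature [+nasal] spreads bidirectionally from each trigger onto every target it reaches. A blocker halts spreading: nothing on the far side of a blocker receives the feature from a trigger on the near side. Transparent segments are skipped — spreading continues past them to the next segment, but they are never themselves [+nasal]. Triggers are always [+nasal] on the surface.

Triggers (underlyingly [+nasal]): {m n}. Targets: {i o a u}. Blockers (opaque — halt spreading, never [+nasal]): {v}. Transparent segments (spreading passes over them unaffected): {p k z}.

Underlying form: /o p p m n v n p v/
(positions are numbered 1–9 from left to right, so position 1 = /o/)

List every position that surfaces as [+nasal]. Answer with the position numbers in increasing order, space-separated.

1 4 5 7

From /m/ at 4 rightward: 5 /n/ is itself a trigger — this domain ends here.
From /m/ at 4 leftward: 3 /p/ transparent; 2 /p/ transparent; 1 /o/ → [+nasal]; word edge.
From /n/ at 5 rightward: 6 /v/ blocks.
From /n/ at 5 leftward: 4 /m/ is itself a trigger — this domain ends here.
From /n/ at 7 rightward: 8 /p/ transparent; 9 /v/ blocks.
From /n/ at 7 leftward: 6 /v/ blocks.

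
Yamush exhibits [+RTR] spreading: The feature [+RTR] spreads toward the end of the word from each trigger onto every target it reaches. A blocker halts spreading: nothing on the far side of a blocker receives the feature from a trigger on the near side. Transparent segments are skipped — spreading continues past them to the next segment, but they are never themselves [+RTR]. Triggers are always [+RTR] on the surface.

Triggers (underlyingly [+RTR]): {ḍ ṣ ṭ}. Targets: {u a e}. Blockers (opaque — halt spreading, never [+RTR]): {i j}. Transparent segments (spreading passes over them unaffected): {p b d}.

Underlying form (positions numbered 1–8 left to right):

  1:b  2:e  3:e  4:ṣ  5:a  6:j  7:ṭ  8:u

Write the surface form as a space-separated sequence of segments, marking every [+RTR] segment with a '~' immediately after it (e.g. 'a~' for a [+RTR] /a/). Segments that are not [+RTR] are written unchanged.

From /ṣ/ at 4 rightward: 5 /a/ → [+RTR]; 6 /j/ blocks.
From /ṭ/ at 7 rightward: 8 /u/ → [+RTR]; word edge.
Targets with no active source: positions 2 3 stay [-emphatic].
[+RTR] positions on the surface: 4 5 7 8.

b e e ṣ~ a~ j ṭ~ u~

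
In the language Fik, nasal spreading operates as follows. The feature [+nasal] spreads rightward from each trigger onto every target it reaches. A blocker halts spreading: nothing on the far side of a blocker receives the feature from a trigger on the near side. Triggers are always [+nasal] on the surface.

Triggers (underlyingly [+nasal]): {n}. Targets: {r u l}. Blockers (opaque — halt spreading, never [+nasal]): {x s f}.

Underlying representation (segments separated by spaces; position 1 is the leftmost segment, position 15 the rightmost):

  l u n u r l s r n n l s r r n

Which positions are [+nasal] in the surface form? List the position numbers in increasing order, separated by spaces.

From /n/ at 3 rightward: 4 /u/ → [+nasal]; 5 /r/ → [+nasal]; 6 /l/ → [+nasal]; 7 /s/ blocks.
From /n/ at 9 rightward: 10 /n/ is itself a trigger — this domain ends here.
From /n/ at 10 rightward: 11 /l/ → [+nasal]; 12 /s/ blocks.
From /n/ at 15 rightward: word edge.
Targets with no active source: positions 1 2 8 13 14 stay [-nasal].

3 4 5 6 9 10 11 15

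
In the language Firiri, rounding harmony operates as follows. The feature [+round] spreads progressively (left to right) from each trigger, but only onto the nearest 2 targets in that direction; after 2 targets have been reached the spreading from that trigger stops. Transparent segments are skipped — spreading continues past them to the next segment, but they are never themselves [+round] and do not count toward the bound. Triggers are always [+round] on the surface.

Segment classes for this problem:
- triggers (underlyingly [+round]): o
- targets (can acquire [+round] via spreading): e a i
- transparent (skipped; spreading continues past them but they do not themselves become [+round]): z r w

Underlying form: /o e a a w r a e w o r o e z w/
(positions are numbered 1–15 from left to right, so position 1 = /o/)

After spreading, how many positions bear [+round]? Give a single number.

6

From /o/ at 1 rightward: 2 /e/ → [+round]; 3 /a/ → [+round]; bound reached.
From /o/ at 10 rightward: 11 /r/ transparent; 12 /o/ is itself a trigger — this domain ends here.
From /o/ at 12 rightward: 13 /e/ → [+round]; 14 /z/ transparent; 15 /w/ transparent; word edge.
Targets with no active source: positions 4 7 8 stay [-round].
[+round] positions on the surface: 1 2 3 10 12 13.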